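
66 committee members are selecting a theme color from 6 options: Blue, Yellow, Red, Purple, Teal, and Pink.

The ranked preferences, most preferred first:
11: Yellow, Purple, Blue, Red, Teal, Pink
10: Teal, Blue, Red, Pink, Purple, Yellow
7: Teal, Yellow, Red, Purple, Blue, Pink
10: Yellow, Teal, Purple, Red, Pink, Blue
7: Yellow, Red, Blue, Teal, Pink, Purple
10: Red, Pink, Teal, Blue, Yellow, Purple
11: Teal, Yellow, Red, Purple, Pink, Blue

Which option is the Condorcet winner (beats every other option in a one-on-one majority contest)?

Teal

Teal vs Blue: 48–18
Teal vs Yellow: 38–28
Teal vs Red: 38–28
Teal vs Purple: 55–11
Teal vs Pink: 56–10
Teal beats every other option.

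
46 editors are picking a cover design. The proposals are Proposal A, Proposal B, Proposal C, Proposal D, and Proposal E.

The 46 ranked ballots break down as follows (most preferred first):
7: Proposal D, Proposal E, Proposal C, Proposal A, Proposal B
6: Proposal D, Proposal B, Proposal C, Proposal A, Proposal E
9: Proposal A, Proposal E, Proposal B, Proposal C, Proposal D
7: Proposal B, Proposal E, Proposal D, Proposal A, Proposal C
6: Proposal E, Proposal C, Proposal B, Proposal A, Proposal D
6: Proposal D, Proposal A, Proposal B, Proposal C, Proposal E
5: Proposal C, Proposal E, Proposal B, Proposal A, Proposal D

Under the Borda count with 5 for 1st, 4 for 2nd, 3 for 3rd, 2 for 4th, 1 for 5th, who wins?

Proposal E

Proposal A: 7×2 + 6×2 + 9×5 + 7×2 + 6×2 + 6×4 + 5×2 = 131
Proposal B: 7×1 + 6×4 + 9×3 + 7×5 + 6×3 + 6×3 + 5×3 = 144
Proposal C: 7×3 + 6×3 + 9×2 + 7×1 + 6×4 + 6×2 + 5×5 = 125
Proposal D: 7×5 + 6×5 + 9×1 + 7×3 + 6×1 + 6×5 + 5×1 = 136
Proposal E: 7×4 + 6×1 + 9×4 + 7×4 + 6×5 + 6×1 + 5×4 = 154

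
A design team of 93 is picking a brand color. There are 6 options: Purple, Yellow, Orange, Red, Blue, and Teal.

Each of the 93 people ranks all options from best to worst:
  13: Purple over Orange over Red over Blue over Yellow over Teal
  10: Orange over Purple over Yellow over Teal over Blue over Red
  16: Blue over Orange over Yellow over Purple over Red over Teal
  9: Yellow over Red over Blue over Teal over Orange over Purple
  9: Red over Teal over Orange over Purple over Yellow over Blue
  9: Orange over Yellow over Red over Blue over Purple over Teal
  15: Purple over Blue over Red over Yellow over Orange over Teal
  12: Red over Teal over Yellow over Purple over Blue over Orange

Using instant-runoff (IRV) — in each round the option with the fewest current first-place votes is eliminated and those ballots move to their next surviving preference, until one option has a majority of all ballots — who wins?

Round 1: Purple 28, Yellow 9, Orange 19, Red 21, Blue 16, Teal 0. Teal eliminated.
Round 2: Purple 28, Yellow 9, Orange 19, Red 21, Blue 16. Yellow eliminated.
Round 3: Purple 28, Orange 19, Red 30, Blue 16. Blue eliminated.
Round 4: Purple 28, Orange 35, Red 30. Purple eliminated.
Round 5: Orange 48, Red 45. Orange has a majority (≥47).

Orange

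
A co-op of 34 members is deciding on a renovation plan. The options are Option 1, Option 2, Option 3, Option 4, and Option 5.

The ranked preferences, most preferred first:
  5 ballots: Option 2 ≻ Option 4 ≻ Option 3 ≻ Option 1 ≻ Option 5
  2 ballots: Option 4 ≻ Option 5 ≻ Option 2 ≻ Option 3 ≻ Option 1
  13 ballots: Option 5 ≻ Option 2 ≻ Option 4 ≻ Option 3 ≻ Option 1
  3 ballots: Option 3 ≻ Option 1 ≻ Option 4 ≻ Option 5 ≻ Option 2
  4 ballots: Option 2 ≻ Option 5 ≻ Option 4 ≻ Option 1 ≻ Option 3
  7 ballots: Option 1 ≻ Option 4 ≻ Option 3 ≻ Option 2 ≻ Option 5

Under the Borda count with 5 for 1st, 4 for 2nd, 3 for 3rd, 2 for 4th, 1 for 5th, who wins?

Option 1: 5×2 + 2×1 + 13×1 + 3×4 + 4×2 + 7×5 = 80
Option 2: 5×5 + 2×3 + 13×4 + 3×1 + 4×5 + 7×2 = 120
Option 3: 5×3 + 2×2 + 13×2 + 3×5 + 4×1 + 7×3 = 85
Option 4: 5×4 + 2×5 + 13×3 + 3×3 + 4×3 + 7×4 = 118
Option 5: 5×1 + 2×4 + 13×5 + 3×2 + 4×4 + 7×1 = 107

Option 2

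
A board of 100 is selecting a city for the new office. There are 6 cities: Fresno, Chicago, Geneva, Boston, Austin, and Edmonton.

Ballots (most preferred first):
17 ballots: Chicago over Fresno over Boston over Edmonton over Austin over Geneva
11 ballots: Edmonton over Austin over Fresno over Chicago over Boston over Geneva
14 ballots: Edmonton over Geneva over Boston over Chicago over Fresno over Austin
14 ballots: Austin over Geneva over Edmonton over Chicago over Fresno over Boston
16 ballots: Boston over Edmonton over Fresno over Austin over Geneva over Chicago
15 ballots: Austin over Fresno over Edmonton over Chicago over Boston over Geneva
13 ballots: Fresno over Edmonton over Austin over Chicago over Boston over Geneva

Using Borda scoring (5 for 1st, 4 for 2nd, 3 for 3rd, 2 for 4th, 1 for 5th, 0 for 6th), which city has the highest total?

Edmonton

Fresno: 17×4 + 11×3 + 14×1 + 14×1 + 16×3 + 15×4 + 13×5 = 302
Chicago: 17×5 + 11×2 + 14×2 + 14×2 + 16×0 + 15×2 + 13×2 = 219
Geneva: 17×0 + 11×0 + 14×4 + 14×4 + 16×1 + 15×0 + 13×0 = 128
Boston: 17×3 + 11×1 + 14×3 + 14×0 + 16×5 + 15×1 + 13×1 = 212
Austin: 17×1 + 11×4 + 14×0 + 14×5 + 16×2 + 15×5 + 13×3 = 277
Edmonton: 17×2 + 11×5 + 14×5 + 14×3 + 16×4 + 15×3 + 13×4 = 362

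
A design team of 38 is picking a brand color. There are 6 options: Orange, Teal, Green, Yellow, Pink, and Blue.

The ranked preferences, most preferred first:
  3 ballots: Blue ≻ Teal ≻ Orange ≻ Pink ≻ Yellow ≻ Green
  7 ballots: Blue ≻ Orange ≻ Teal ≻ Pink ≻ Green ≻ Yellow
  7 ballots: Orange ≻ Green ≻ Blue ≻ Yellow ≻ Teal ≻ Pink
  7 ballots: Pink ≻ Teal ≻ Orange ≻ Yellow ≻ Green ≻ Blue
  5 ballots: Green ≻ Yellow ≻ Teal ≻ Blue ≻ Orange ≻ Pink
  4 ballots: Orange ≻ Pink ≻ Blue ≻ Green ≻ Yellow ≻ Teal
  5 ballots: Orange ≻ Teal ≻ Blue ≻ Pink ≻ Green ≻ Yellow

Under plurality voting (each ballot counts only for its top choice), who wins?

First-place votes: Orange 16, Teal 0, Green 5, Yellow 0, Pink 7, Blue 10.

Orange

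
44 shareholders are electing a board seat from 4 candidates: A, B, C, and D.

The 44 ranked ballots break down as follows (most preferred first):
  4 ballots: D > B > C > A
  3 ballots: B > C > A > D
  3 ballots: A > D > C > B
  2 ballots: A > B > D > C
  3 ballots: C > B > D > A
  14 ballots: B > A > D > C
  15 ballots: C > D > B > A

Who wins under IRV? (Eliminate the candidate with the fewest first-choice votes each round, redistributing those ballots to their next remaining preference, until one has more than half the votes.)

Round 1: A 5, B 17, C 18, D 4. D eliminated.
Round 2: A 5, B 21, C 18. A eliminated.
Round 3: B 23, C 21. B has a majority (≥23).

B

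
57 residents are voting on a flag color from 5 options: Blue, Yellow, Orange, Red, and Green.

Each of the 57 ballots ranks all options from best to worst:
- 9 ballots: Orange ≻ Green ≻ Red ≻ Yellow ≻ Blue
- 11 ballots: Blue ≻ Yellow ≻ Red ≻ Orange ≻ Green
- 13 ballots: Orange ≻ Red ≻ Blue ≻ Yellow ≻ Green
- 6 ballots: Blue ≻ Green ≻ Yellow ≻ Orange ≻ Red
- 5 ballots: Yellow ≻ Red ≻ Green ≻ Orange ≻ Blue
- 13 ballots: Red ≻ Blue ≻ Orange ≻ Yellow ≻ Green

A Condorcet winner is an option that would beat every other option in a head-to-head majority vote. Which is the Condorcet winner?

Red

Red vs Blue: 40–17
Red vs Yellow: 35–22
Red vs Orange: 29–28
Red vs Green: 42–15
Red beats every other option.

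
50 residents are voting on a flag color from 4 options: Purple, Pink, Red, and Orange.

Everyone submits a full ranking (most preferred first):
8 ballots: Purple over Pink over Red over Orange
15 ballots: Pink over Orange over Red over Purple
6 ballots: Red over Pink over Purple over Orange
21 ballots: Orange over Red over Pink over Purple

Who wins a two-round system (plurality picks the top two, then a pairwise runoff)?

Pink

Round 1 first-place votes: Purple 8, Pink 15, Red 6, Orange 21. Orange and Pink advance.
Runoff: Orange is ranked above Pink on 21 ballots, Pink above Orange on 29.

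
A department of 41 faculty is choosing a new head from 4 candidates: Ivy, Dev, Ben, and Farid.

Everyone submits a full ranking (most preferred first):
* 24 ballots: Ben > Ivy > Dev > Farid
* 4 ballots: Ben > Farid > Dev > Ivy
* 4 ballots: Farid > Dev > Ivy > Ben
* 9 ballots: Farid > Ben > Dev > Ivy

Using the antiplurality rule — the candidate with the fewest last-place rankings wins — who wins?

Last-place votes: Ivy 13, Dev 0, Ben 4, Farid 24.

Dev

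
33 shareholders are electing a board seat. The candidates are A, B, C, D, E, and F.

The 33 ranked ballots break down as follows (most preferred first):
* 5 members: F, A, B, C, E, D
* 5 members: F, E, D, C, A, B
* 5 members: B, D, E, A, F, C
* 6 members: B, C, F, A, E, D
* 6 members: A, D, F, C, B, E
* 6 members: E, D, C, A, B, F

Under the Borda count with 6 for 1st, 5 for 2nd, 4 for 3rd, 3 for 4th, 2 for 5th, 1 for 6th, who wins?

F

A: 5×5 + 5×2 + 5×3 + 6×3 + 6×6 + 6×3 = 122
B: 5×4 + 5×1 + 5×6 + 6×6 + 6×2 + 6×2 = 115
C: 5×3 + 5×3 + 5×1 + 6×5 + 6×3 + 6×4 = 107
D: 5×1 + 5×4 + 5×5 + 6×1 + 6×5 + 6×5 = 116
E: 5×2 + 5×5 + 5×4 + 6×2 + 6×1 + 6×6 = 109
F: 5×6 + 5×6 + 5×2 + 6×4 + 6×4 + 6×1 = 124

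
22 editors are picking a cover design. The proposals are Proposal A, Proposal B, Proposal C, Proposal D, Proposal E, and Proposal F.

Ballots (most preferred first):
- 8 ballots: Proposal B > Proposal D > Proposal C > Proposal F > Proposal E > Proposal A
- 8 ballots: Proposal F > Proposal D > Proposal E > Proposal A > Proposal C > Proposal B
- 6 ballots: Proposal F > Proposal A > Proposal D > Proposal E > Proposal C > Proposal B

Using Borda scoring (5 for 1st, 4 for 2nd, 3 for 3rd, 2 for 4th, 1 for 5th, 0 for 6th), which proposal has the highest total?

Proposal F

Proposal A: 8×0 + 8×2 + 6×4 = 40
Proposal B: 8×5 + 8×0 + 6×0 = 40
Proposal C: 8×3 + 8×1 + 6×1 = 38
Proposal D: 8×4 + 8×4 + 6×3 = 82
Proposal E: 8×1 + 8×3 + 6×2 = 44
Proposal F: 8×2 + 8×5 + 6×5 = 86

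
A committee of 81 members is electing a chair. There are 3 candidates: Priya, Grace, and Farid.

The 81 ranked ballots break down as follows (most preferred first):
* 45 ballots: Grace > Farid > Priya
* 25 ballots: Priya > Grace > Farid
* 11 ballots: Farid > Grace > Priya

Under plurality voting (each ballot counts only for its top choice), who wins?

First-place votes: Priya 25, Grace 45, Farid 11.

Grace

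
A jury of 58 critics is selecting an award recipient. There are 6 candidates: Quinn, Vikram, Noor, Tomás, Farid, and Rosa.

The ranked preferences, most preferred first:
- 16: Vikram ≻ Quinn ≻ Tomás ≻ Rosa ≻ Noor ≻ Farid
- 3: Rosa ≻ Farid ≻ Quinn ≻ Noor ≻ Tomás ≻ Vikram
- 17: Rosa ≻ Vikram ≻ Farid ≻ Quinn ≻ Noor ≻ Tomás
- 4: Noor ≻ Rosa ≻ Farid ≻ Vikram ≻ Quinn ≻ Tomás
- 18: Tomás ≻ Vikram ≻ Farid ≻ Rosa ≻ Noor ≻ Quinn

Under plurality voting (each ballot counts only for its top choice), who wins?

First-place votes: Quinn 0, Vikram 16, Noor 4, Tomás 18, Farid 0, Rosa 20.

Rosa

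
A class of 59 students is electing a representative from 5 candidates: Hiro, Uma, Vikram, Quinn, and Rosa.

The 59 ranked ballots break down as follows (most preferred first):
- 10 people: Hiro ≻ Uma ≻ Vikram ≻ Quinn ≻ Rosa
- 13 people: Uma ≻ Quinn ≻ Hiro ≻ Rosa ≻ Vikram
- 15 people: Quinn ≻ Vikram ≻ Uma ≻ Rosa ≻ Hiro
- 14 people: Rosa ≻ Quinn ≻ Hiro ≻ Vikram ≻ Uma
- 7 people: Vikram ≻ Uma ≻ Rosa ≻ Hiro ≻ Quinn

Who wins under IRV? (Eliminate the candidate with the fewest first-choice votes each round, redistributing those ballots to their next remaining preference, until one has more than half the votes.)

Round 1: Hiro 10, Uma 13, Vikram 7, Quinn 15, Rosa 14. Vikram eliminated.
Round 2: Hiro 10, Uma 20, Quinn 15, Rosa 14. Hiro eliminated.
Round 3: Uma 30, Quinn 15, Rosa 14. Uma has a majority (≥30).

Uma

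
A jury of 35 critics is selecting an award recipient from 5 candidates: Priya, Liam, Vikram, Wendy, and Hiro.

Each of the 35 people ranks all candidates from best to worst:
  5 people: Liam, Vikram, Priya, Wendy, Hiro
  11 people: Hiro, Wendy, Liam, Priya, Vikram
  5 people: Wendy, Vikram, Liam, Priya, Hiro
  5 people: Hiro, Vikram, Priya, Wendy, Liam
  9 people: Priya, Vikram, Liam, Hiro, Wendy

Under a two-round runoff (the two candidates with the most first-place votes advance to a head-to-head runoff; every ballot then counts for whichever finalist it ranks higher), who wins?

Round 1 first-place votes: Priya 9, Liam 5, Vikram 0, Wendy 5, Hiro 16. Hiro and Priya advance.
Runoff: Hiro is ranked above Priya on 16 ballots, Priya above Hiro on 19.

Priya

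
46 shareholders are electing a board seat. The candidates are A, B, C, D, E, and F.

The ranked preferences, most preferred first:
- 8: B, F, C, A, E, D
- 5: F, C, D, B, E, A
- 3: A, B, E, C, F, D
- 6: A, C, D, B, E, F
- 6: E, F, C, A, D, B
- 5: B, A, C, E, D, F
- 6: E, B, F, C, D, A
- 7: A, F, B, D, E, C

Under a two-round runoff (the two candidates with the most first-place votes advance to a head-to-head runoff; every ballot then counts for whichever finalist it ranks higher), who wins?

B

Round 1 first-place votes: A 16, B 13, C 0, D 0, E 12, F 5. A and B advance.
Runoff: A is ranked above B on 22 ballots, B above A on 24.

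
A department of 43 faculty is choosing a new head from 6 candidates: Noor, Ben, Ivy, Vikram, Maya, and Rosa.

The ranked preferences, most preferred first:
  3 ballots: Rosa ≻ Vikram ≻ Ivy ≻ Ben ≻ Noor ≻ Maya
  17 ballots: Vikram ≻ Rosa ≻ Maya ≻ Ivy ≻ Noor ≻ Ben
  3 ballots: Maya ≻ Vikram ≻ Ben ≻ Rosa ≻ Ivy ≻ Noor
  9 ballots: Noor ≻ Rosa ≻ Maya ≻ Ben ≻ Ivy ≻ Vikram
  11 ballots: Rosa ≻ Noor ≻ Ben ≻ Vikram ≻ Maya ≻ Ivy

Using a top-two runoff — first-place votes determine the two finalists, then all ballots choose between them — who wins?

Round 1 first-place votes: Noor 9, Ben 0, Ivy 0, Vikram 17, Maya 3, Rosa 14. Vikram and Rosa advance.
Runoff: Vikram is ranked above Rosa on 20 ballots, Rosa above Vikram on 23.

Rosa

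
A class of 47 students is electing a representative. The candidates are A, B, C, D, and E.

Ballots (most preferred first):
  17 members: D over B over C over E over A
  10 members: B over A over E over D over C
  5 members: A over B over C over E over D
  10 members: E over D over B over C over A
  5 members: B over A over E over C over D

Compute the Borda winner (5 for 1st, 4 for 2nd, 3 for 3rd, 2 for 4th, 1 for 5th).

A: 17×1 + 10×4 + 5×5 + 10×1 + 5×4 = 112
B: 17×4 + 10×5 + 5×4 + 10×3 + 5×5 = 193
C: 17×3 + 10×1 + 5×3 + 10×2 + 5×2 = 106
D: 17×5 + 10×2 + 5×1 + 10×4 + 5×1 = 155
E: 17×2 + 10×3 + 5×2 + 10×5 + 5×3 = 139

B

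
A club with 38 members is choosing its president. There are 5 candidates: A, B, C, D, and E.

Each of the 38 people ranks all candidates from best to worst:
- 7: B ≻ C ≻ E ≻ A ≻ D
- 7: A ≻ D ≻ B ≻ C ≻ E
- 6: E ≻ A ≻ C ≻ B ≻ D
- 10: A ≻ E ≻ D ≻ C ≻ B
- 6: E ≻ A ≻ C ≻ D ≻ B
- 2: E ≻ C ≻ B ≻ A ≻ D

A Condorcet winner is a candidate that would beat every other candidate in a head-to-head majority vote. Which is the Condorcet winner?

E

E vs A: 21–17
E vs B: 24–14
E vs C: 24–14
E vs D: 31–7
E beats every other candidate.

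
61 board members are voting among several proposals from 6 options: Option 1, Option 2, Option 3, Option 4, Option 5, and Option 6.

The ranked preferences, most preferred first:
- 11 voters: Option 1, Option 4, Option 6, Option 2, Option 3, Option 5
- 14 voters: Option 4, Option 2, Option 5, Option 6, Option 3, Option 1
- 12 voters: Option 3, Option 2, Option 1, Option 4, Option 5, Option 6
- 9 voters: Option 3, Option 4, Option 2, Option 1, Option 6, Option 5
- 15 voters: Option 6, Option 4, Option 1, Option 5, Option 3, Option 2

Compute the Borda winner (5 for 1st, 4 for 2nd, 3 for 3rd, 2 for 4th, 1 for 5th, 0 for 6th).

Option 1: 11×5 + 14×0 + 12×3 + 9×2 + 15×3 = 154
Option 2: 11×2 + 14×4 + 12×4 + 9×3 + 15×0 = 153
Option 3: 11×1 + 14×1 + 12×5 + 9×5 + 15×1 = 145
Option 4: 11×4 + 14×5 + 12×2 + 9×4 + 15×4 = 234
Option 5: 11×0 + 14×3 + 12×1 + 9×0 + 15×2 = 84
Option 6: 11×3 + 14×2 + 12×0 + 9×1 + 15×5 = 145

Option 4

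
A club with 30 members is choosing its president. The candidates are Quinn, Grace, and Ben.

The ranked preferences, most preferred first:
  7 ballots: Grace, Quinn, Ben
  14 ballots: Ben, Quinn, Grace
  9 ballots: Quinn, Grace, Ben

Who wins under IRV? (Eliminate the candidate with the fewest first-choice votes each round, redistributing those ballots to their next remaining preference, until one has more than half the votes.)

Quinn

Round 1: Quinn 9, Grace 7, Ben 14. Grace eliminated.
Round 2: Quinn 16, Ben 14. Quinn has a majority (≥16).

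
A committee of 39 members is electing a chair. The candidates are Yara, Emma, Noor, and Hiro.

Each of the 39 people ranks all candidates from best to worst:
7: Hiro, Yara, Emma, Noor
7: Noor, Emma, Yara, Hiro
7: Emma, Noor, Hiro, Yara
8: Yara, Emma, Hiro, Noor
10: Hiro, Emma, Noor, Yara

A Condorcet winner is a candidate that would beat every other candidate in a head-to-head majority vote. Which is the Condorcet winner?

Emma

Emma vs Yara: 24–15
Emma vs Noor: 32–7
Emma vs Hiro: 22–17
Emma beats every other candidate.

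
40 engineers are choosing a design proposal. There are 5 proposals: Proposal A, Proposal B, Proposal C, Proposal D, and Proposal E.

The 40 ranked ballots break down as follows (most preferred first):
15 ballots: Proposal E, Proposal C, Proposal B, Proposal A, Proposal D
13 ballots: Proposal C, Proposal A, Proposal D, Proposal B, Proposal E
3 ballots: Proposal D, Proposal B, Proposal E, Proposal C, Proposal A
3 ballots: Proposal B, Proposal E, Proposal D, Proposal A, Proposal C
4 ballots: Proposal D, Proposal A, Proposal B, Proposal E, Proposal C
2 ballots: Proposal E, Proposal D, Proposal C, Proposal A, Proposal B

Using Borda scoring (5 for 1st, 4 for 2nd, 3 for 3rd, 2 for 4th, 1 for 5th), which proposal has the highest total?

Proposal C

Proposal A: 15×2 + 13×4 + 3×1 + 3×2 + 4×4 + 2×2 = 111
Proposal B: 15×3 + 13×2 + 3×4 + 3×5 + 4×3 + 2×1 = 112
Proposal C: 15×4 + 13×5 + 3×2 + 3×1 + 4×1 + 2×3 = 144
Proposal D: 15×1 + 13×3 + 3×5 + 3×3 + 4×5 + 2×4 = 106
Proposal E: 15×5 + 13×1 + 3×3 + 3×4 + 4×2 + 2×5 = 127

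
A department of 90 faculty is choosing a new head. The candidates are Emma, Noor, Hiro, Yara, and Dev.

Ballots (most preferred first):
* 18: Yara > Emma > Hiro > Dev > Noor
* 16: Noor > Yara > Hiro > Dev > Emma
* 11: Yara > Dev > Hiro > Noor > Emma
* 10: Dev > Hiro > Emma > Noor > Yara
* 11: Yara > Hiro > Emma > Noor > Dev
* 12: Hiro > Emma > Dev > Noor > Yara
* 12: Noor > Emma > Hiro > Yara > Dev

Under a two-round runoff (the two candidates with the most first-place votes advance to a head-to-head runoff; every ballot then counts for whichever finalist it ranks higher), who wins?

Round 1 first-place votes: Emma 0, Noor 28, Hiro 12, Yara 40, Dev 10. Yara and Noor advance.
Runoff: Yara is ranked above Noor on 40 ballots, Noor above Yara on 50.

Noor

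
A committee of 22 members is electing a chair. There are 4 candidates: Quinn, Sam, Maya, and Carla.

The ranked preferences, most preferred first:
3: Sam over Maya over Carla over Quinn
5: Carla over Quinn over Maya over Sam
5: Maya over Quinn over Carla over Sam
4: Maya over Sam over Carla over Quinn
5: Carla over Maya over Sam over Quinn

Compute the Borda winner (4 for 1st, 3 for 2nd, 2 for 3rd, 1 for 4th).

Maya

Quinn: 3×1 + 5×3 + 5×3 + 4×1 + 5×1 = 42
Sam: 3×4 + 5×1 + 5×1 + 4×3 + 5×2 = 44
Maya: 3×3 + 5×2 + 5×4 + 4×4 + 5×3 = 70
Carla: 3×2 + 5×4 + 5×2 + 4×2 + 5×4 = 64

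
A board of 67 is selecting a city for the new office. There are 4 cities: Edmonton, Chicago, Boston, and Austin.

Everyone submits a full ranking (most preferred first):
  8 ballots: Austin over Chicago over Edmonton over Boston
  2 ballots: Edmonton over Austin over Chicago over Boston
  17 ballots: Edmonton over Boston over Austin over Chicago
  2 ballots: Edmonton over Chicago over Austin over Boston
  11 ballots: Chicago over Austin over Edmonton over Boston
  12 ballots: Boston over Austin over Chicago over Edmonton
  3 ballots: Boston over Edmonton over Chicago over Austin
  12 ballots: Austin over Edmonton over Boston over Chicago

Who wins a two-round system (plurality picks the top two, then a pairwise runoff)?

Round 1 first-place votes: Edmonton 21, Chicago 11, Boston 15, Austin 20. Edmonton and Austin advance.
Runoff: Edmonton is ranked above Austin on 24 ballots, Austin above Edmonton on 43.

Austin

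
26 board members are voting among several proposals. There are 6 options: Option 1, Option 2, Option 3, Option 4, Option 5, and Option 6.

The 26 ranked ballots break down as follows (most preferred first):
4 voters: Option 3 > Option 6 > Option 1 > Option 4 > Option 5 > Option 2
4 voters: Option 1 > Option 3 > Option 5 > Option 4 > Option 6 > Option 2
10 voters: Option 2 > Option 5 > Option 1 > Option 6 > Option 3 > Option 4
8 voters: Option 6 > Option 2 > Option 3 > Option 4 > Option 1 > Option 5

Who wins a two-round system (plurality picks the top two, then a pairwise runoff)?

Round 1 first-place votes: Option 1 4, Option 2 10, Option 3 4, Option 4 0, Option 5 0, Option 6 8. Option 2 and Option 6 advance.
Runoff: Option 2 is ranked above Option 6 on 10 ballots, Option 6 above Option 2 on 16.

Option 6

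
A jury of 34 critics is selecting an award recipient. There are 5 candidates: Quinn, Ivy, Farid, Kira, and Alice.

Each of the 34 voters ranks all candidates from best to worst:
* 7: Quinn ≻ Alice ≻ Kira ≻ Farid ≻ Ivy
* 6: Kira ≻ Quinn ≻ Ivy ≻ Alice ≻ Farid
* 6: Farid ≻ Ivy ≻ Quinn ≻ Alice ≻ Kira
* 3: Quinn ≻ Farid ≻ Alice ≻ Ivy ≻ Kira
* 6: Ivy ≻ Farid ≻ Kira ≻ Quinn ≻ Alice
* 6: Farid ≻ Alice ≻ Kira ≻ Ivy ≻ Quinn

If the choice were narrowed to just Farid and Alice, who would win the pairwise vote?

Farid is ranked above Alice on 21 ballots; Alice above Farid on 13.

Farid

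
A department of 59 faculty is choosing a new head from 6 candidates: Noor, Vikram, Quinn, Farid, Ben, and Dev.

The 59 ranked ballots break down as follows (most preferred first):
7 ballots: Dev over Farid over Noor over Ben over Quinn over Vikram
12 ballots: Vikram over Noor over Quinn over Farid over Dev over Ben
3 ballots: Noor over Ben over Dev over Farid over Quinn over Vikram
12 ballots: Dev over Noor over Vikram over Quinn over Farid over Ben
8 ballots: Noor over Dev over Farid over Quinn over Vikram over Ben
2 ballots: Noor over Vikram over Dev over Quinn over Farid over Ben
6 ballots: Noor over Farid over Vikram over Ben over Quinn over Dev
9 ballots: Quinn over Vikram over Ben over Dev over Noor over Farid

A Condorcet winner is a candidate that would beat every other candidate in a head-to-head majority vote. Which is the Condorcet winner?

Noor

Noor vs Vikram: 38–21
Noor vs Quinn: 50–9
Noor vs Farid: 52–7
Noor vs Ben: 50–9
Noor vs Dev: 31–28
Noor beats every other candidate.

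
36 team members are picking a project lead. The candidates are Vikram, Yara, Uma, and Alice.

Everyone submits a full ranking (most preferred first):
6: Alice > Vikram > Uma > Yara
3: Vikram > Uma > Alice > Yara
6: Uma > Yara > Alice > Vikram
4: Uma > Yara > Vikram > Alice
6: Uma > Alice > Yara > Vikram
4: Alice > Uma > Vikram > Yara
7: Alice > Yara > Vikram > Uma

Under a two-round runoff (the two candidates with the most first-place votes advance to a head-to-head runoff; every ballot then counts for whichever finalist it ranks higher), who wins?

Uma

Round 1 first-place votes: Vikram 3, Yara 0, Uma 16, Alice 17. Alice and Uma advance.
Runoff: Alice is ranked above Uma on 17 ballots, Uma above Alice on 19.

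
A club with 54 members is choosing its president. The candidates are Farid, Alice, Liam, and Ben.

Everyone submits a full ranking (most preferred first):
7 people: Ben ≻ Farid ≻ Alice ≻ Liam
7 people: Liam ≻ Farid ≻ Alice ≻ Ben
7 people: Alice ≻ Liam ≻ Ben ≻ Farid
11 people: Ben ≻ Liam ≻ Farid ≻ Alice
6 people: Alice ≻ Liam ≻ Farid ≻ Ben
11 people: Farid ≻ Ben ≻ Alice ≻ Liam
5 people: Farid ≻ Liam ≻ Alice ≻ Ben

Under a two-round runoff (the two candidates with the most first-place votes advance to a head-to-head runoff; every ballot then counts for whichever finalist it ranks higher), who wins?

Round 1 first-place votes: Farid 16, Alice 13, Liam 7, Ben 18. Ben and Farid advance.
Runoff: Ben is ranked above Farid on 25 ballots, Farid above Ben on 29.

Farid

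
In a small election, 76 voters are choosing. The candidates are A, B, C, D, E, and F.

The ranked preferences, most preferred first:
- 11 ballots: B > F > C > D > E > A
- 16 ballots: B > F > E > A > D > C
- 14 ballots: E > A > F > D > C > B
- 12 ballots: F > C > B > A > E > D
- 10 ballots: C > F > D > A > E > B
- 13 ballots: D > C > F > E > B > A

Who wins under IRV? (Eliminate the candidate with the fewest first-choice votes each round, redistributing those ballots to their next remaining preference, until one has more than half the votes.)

F

Round 1: A 0, B 27, C 10, D 13, E 14, F 12. A eliminated.
Round 2: B 27, C 10, D 13, E 14, F 12. C eliminated.
Round 3: B 27, D 13, E 14, F 22. D eliminated.
Round 4: B 27, E 14, F 35. E eliminated.
Round 5: B 27, F 49. F has a majority (≥39).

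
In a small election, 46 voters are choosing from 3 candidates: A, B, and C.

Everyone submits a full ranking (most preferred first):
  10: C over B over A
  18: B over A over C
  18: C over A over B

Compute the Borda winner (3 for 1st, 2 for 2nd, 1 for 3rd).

C

A: 10×1 + 18×2 + 18×2 = 82
B: 10×2 + 18×3 + 18×1 = 92
C: 10×3 + 18×1 + 18×3 = 102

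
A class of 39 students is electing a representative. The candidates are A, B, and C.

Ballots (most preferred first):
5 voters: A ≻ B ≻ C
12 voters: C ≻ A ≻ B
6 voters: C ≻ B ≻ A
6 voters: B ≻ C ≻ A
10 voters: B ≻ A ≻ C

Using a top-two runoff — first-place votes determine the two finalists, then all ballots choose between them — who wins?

B

Round 1 first-place votes: A 5, B 16, C 18. C and B advance.
Runoff: C is ranked above B on 18 ballots, B above C on 21.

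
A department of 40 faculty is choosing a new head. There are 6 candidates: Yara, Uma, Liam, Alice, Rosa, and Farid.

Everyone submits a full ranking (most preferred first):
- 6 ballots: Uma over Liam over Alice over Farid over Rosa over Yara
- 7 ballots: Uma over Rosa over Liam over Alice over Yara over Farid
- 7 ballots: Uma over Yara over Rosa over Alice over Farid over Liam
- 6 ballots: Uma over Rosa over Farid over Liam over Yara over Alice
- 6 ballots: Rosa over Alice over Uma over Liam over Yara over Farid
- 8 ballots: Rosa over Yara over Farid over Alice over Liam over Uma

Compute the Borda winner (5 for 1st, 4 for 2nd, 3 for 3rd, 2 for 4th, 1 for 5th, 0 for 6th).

Rosa

Yara: 6×0 + 7×1 + 7×4 + 6×1 + 6×1 + 8×4 = 79
Uma: 6×5 + 7×5 + 7×5 + 6×5 + 6×3 + 8×0 = 148
Liam: 6×4 + 7×3 + 7×0 + 6×2 + 6×2 + 8×1 = 77
Alice: 6×3 + 7×2 + 7×2 + 6×0 + 6×4 + 8×2 = 86
Rosa: 6×1 + 7×4 + 7×3 + 6×4 + 6×5 + 8×5 = 149
Farid: 6×2 + 7×0 + 7×1 + 6×3 + 6×0 + 8×3 = 61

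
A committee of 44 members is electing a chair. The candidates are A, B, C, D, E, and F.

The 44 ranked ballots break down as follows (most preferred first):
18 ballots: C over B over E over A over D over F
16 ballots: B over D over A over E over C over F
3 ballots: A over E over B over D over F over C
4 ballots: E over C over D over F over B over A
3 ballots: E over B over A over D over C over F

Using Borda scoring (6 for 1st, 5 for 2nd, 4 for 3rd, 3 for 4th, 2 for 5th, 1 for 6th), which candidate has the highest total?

A: 18×3 + 16×4 + 3×6 + 4×1 + 3×4 = 152
B: 18×5 + 16×6 + 3×4 + 4×2 + 3×5 = 221
C: 18×6 + 16×2 + 3×1 + 4×5 + 3×2 = 169
D: 18×2 + 16×5 + 3×3 + 4×4 + 3×3 = 150
E: 18×4 + 16×3 + 3×5 + 4×6 + 3×6 = 177
F: 18×1 + 16×1 + 3×2 + 4×3 + 3×1 = 55

B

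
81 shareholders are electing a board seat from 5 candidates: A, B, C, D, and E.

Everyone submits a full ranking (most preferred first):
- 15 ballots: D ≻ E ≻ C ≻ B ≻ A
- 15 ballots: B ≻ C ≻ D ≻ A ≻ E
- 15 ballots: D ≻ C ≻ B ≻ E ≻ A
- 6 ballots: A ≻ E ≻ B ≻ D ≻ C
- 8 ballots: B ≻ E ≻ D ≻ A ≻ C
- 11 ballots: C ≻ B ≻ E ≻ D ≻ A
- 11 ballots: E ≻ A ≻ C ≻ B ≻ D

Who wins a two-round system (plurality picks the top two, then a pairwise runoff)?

Round 1 first-place votes: A 6, B 23, C 11, D 30, E 11. D and B advance.
Runoff: D is ranked above B on 30 ballots, B above D on 51.

B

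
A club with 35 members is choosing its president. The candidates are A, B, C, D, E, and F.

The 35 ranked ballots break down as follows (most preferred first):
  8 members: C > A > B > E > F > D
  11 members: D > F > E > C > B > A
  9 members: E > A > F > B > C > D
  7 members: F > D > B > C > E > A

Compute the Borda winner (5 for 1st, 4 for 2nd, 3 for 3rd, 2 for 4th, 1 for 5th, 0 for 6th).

F

A: 8×4 + 11×0 + 9×4 + 7×0 = 68
B: 8×3 + 11×1 + 9×2 + 7×3 = 74
C: 8×5 + 11×2 + 9×1 + 7×2 = 85
D: 8×0 + 11×5 + 9×0 + 7×4 = 83
E: 8×2 + 11×3 + 9×5 + 7×1 = 101
F: 8×1 + 11×4 + 9×3 + 7×5 = 114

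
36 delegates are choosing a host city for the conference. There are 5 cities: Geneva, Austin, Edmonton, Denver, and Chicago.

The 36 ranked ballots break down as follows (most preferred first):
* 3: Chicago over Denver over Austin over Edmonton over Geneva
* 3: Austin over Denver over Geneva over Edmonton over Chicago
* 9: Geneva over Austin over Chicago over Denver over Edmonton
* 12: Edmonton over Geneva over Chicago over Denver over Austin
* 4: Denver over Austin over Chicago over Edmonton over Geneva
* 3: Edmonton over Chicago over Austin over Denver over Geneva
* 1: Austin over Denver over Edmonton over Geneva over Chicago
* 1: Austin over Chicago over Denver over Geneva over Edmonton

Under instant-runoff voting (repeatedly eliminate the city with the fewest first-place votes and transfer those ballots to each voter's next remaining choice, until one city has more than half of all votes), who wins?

Denver

Round 1: Geneva 9, Austin 5, Edmonton 15, Denver 4, Chicago 3. Chicago eliminated.
Round 2: Geneva 9, Austin 5, Edmonton 15, Denver 7. Austin eliminated.
Round 3: Geneva 9, Edmonton 15, Denver 12. Geneva eliminated.
Round 4: Edmonton 15, Denver 21. Denver has a majority (≥19).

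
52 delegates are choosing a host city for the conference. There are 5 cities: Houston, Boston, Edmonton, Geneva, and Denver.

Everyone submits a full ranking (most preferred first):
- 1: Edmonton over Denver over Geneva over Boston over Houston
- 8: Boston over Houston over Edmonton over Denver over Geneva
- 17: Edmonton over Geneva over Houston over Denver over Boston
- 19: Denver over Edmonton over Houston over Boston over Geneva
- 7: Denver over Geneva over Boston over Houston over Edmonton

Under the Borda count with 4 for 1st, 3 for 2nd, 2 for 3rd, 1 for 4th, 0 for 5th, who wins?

Edmonton

Houston: 1×0 + 8×3 + 17×2 + 19×2 + 7×1 = 103
Boston: 1×1 + 8×4 + 17×0 + 19×1 + 7×2 = 66
Edmonton: 1×4 + 8×2 + 17×4 + 19×3 + 7×0 = 145
Geneva: 1×2 + 8×0 + 17×3 + 19×0 + 7×3 = 74
Denver: 1×3 + 8×1 + 17×1 + 19×4 + 7×4 = 132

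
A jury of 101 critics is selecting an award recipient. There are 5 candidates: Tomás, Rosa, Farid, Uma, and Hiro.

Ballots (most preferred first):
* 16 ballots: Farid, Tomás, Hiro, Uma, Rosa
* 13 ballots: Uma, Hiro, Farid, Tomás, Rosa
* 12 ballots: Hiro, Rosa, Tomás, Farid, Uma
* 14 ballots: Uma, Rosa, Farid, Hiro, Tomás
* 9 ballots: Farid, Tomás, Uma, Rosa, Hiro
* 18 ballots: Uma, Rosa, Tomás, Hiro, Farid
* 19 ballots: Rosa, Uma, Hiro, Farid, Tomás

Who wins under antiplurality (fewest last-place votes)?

Hiro

Last-place votes: Tomás 33, Rosa 29, Farid 18, Uma 12, Hiro 9.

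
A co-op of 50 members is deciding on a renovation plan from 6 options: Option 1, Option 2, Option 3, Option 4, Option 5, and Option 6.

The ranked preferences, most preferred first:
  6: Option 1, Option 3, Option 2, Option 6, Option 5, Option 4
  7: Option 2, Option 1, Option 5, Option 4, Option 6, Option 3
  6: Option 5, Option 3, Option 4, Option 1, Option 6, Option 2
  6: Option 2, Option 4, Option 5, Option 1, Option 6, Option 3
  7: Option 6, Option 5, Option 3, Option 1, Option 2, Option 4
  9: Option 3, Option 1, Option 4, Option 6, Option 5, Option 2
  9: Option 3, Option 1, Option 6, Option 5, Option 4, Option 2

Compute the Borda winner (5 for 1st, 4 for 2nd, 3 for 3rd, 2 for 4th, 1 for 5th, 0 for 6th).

Option 1

Option 1: 6×5 + 7×4 + 6×2 + 6×2 + 7×2 + 9×4 + 9×4 = 168
Option 2: 6×3 + 7×5 + 6×0 + 6×5 + 7×1 + 9×0 + 9×0 = 90
Option 3: 6×4 + 7×0 + 6×4 + 6×0 + 7×3 + 9×5 + 9×5 = 159
Option 4: 6×0 + 7×2 + 6×3 + 6×4 + 7×0 + 9×3 + 9×1 = 92
Option 5: 6×1 + 7×3 + 6×5 + 6×3 + 7×4 + 9×1 + 9×2 = 130
Option 6: 6×2 + 7×1 + 6×1 + 6×1 + 7×5 + 9×2 + 9×3 = 111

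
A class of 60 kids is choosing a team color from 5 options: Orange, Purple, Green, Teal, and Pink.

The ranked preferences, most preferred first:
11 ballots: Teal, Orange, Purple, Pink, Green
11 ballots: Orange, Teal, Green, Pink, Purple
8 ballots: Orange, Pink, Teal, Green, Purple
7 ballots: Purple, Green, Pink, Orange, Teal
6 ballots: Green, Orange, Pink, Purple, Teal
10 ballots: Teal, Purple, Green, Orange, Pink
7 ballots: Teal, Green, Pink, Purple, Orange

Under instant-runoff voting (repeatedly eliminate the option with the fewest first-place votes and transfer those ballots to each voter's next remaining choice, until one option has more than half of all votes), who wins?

Orange

Round 1: Orange 19, Purple 7, Green 6, Teal 28, Pink 0. Pink eliminated.
Round 2: Orange 19, Purple 7, Green 6, Teal 28. Green eliminated.
Round 3: Orange 25, Purple 7, Teal 28. Purple eliminated.
Round 4: Orange 32, Teal 28. Orange has a majority (≥31).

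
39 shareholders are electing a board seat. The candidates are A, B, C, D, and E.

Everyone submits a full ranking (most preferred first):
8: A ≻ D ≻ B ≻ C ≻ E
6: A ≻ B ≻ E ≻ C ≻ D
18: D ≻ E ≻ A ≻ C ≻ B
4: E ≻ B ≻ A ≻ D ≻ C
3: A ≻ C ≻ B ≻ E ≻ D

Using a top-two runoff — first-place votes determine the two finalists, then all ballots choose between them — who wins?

Round 1 first-place votes: A 17, B 0, C 0, D 18, E 4. D and A advance.
Runoff: D is ranked above A on 18 ballots, A above D on 21.

A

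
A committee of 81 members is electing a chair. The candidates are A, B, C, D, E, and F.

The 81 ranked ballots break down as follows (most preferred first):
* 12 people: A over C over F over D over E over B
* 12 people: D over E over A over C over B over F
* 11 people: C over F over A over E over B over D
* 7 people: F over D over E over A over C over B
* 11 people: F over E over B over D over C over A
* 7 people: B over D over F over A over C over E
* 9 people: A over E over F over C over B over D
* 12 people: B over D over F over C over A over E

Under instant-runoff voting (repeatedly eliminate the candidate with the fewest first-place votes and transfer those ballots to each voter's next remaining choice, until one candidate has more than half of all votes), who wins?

F

Round 1: A 21, B 19, C 11, D 12, E 0, F 18. E eliminated.
Round 2: A 21, B 19, C 11, D 12, F 18. C eliminated.
Round 3: A 21, B 19, D 12, F 29. D eliminated.
Round 4: A 33, B 19, F 29. B eliminated.
Round 5: A 33, F 48. F has a majority (≥41).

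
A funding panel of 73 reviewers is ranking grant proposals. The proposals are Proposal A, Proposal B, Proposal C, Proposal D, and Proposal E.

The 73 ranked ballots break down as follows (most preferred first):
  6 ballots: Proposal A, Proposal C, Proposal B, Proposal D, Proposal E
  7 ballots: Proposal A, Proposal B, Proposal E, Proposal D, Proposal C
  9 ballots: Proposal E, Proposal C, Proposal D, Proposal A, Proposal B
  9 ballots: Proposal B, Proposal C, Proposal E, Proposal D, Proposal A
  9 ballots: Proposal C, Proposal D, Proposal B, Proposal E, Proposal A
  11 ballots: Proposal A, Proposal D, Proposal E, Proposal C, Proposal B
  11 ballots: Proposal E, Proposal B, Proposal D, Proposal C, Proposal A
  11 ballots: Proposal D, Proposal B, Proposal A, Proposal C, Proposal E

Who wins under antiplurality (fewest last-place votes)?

Last-place votes: Proposal A 29, Proposal B 20, Proposal C 7, Proposal D 0, Proposal E 17.

Proposal D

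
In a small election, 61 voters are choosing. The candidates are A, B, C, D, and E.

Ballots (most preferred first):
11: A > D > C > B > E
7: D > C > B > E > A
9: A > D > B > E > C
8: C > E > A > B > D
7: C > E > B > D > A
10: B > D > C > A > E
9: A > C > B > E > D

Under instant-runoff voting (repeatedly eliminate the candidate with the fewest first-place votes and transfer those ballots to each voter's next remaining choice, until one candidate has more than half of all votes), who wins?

C

Round 1: A 29, B 10, C 15, D 7, E 0. E eliminated.
Round 2: A 29, B 10, C 15, D 7. D eliminated.
Round 3: A 29, B 10, C 22. B eliminated.
Round 4: A 29, C 32. C has a majority (≥31).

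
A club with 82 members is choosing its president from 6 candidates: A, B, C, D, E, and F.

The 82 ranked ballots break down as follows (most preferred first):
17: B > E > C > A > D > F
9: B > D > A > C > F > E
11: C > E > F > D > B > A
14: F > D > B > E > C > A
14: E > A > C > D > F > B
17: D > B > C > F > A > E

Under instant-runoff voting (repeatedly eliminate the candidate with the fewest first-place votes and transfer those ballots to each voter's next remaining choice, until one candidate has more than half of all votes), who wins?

D

Round 1: A 0, B 26, C 11, D 17, E 14, F 14. A eliminated.
Round 2: B 26, C 11, D 17, E 14, F 14. C eliminated.
Round 3: B 26, D 17, E 25, F 14. F eliminated.
Round 4: B 26, D 31, E 25. E eliminated.
Round 5: B 26, D 56. D has a majority (≥42).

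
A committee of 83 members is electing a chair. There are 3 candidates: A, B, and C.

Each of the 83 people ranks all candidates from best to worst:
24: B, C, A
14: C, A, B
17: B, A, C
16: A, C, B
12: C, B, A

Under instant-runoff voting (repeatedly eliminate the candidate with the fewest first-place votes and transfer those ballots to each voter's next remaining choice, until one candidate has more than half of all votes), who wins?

Round 1: A 16, B 41, C 26. A eliminated.
Round 2: B 41, C 42. C has a majority (≥42).

C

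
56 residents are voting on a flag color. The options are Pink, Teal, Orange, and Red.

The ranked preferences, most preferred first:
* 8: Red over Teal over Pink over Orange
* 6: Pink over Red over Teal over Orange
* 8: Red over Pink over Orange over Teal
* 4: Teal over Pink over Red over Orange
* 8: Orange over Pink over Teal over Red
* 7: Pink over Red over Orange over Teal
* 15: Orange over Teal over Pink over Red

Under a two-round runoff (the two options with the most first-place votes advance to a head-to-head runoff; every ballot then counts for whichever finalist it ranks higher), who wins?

Round 1 first-place votes: Pink 13, Teal 4, Orange 23, Red 16. Orange and Red advance.
Runoff: Orange is ranked above Red on 23 ballots, Red above Orange on 33.

Red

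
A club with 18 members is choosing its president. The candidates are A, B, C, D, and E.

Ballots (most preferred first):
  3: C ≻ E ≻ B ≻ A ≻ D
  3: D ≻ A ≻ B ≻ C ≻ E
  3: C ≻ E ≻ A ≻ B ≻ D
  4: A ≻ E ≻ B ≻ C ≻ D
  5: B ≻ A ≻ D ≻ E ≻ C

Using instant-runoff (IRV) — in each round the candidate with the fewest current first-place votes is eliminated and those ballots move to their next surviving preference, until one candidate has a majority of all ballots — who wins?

A

Round 1: A 4, B 5, C 6, D 3, E 0. E eliminated.
Round 2: A 4, B 5, C 6, D 3. D eliminated.
Round 3: A 7, B 5, C 6. B eliminated.
Round 4: A 12, C 6. A has a majority (≥10).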